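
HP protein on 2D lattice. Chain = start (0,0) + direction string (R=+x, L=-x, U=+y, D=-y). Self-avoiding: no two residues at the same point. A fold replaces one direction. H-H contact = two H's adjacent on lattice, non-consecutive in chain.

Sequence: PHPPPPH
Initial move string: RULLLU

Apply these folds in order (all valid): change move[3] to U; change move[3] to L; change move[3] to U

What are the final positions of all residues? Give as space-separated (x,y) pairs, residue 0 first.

Answer: (0,0) (1,0) (1,1) (0,1) (0,2) (-1,2) (-1,3)

Derivation:
Initial moves: RULLLU
Fold: move[3]->U => RULULU (positions: [(0, 0), (1, 0), (1, 1), (0, 1), (0, 2), (-1, 2), (-1, 3)])
Fold: move[3]->L => RULLLU (positions: [(0, 0), (1, 0), (1, 1), (0, 1), (-1, 1), (-2, 1), (-2, 2)])
Fold: move[3]->U => RULULU (positions: [(0, 0), (1, 0), (1, 1), (0, 1), (0, 2), (-1, 2), (-1, 3)])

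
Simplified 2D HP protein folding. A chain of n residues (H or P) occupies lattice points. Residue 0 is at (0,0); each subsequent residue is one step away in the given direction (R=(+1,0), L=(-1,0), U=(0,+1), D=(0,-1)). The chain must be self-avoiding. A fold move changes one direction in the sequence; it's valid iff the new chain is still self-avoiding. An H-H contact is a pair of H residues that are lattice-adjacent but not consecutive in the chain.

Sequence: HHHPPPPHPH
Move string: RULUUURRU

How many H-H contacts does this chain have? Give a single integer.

Answer: 0

Derivation:
Positions: [(0, 0), (1, 0), (1, 1), (0, 1), (0, 2), (0, 3), (0, 4), (1, 4), (2, 4), (2, 5)]
No H-H contacts found.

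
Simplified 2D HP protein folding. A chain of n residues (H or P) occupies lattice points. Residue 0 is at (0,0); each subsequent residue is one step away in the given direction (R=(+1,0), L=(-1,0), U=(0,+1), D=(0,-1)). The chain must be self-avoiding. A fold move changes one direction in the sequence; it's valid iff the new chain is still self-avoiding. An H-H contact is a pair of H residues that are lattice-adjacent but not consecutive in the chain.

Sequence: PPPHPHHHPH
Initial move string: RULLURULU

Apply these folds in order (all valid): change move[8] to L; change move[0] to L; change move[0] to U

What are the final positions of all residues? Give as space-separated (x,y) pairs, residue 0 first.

Answer: (0,0) (0,1) (0,2) (-1,2) (-2,2) (-2,3) (-1,3) (-1,4) (-2,4) (-3,4)

Derivation:
Initial moves: RULLURULU
Fold: move[8]->L => RULLURULL (positions: [(0, 0), (1, 0), (1, 1), (0, 1), (-1, 1), (-1, 2), (0, 2), (0, 3), (-1, 3), (-2, 3)])
Fold: move[0]->L => LULLURULL (positions: [(0, 0), (-1, 0), (-1, 1), (-2, 1), (-3, 1), (-3, 2), (-2, 2), (-2, 3), (-3, 3), (-4, 3)])
Fold: move[0]->U => UULLURULL (positions: [(0, 0), (0, 1), (0, 2), (-1, 2), (-2, 2), (-2, 3), (-1, 3), (-1, 4), (-2, 4), (-3, 4)])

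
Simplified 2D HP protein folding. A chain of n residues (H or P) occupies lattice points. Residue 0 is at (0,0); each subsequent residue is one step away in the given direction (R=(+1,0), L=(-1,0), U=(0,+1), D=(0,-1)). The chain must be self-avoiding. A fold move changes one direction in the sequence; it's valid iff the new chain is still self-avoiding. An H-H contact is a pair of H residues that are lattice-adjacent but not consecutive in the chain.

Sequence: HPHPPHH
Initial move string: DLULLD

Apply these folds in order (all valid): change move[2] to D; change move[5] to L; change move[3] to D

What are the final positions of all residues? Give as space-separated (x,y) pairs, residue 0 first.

Answer: (0,0) (0,-1) (-1,-1) (-1,-2) (-1,-3) (-2,-3) (-3,-3)

Derivation:
Initial moves: DLULLD
Fold: move[2]->D => DLDLLD (positions: [(0, 0), (0, -1), (-1, -1), (-1, -2), (-2, -2), (-3, -2), (-3, -3)])
Fold: move[5]->L => DLDLLL (positions: [(0, 0), (0, -1), (-1, -1), (-1, -2), (-2, -2), (-3, -2), (-4, -2)])
Fold: move[3]->D => DLDDLL (positions: [(0, 0), (0, -1), (-1, -1), (-1, -2), (-1, -3), (-2, -3), (-3, -3)])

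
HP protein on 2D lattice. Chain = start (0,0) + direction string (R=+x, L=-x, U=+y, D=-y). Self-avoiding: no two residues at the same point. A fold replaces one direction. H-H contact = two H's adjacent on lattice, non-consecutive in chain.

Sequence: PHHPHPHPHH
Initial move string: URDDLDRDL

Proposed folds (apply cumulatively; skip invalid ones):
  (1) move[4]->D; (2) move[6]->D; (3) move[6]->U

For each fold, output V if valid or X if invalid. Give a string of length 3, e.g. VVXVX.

Answer: VVX

Derivation:
Initial: URDDLDRDL -> [(0, 0), (0, 1), (1, 1), (1, 0), (1, -1), (0, -1), (0, -2), (1, -2), (1, -3), (0, -3)]
Fold 1: move[4]->D => URDDDDRDL VALID
Fold 2: move[6]->D => URDDDDDDL VALID
Fold 3: move[6]->U => URDDDDUDL INVALID (collision), skipped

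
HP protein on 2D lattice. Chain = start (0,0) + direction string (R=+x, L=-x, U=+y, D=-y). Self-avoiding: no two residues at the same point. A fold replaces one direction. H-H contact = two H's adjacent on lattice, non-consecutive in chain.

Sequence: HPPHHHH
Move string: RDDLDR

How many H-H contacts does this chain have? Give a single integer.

Answer: 1

Derivation:
Positions: [(0, 0), (1, 0), (1, -1), (1, -2), (0, -2), (0, -3), (1, -3)]
H-H contact: residue 3 @(1,-2) - residue 6 @(1, -3)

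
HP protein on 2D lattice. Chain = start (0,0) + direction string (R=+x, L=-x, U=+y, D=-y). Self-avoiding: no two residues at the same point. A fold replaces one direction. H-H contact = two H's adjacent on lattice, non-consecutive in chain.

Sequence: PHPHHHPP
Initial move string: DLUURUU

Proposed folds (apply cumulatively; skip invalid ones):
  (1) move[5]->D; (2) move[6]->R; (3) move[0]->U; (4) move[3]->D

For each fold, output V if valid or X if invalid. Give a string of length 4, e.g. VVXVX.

Initial: DLUURUU -> [(0, 0), (0, -1), (-1, -1), (-1, 0), (-1, 1), (0, 1), (0, 2), (0, 3)]
Fold 1: move[5]->D => DLUURDU INVALID (collision), skipped
Fold 2: move[6]->R => DLUURUR VALID
Fold 3: move[0]->U => ULUURUR VALID
Fold 4: move[3]->D => ULUDRUR INVALID (collision), skipped

Answer: XVVX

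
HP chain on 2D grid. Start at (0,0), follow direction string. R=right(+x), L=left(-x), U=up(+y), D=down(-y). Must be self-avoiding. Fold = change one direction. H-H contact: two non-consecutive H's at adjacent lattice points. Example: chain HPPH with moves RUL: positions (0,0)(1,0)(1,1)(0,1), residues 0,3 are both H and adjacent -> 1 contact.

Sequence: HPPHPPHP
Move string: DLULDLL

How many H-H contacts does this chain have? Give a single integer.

Answer: 1

Derivation:
Positions: [(0, 0), (0, -1), (-1, -1), (-1, 0), (-2, 0), (-2, -1), (-3, -1), (-4, -1)]
H-H contact: residue 0 @(0,0) - residue 3 @(-1, 0)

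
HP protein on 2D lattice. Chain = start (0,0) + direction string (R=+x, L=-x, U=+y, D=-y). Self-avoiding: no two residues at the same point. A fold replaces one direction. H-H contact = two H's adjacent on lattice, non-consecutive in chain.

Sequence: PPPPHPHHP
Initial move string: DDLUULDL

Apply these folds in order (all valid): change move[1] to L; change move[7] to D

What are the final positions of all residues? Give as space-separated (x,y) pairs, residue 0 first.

Initial moves: DDLUULDL
Fold: move[1]->L => DLLUULDL (positions: [(0, 0), (0, -1), (-1, -1), (-2, -1), (-2, 0), (-2, 1), (-3, 1), (-3, 0), (-4, 0)])
Fold: move[7]->D => DLLUULDD (positions: [(0, 0), (0, -1), (-1, -1), (-2, -1), (-2, 0), (-2, 1), (-3, 1), (-3, 0), (-3, -1)])

Answer: (0,0) (0,-1) (-1,-1) (-2,-1) (-2,0) (-2,1) (-3,1) (-3,0) (-3,-1)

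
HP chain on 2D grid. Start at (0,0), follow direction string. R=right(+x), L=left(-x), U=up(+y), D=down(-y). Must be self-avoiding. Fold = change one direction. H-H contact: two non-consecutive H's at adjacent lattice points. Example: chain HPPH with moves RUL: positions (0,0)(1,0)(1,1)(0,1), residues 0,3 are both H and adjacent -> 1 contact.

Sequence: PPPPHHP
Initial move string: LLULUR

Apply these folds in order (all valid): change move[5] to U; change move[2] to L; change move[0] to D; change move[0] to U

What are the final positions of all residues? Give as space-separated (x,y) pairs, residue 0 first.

Answer: (0,0) (0,1) (-1,1) (-2,1) (-3,1) (-3,2) (-3,3)

Derivation:
Initial moves: LLULUR
Fold: move[5]->U => LLULUU (positions: [(0, 0), (-1, 0), (-2, 0), (-2, 1), (-3, 1), (-3, 2), (-3, 3)])
Fold: move[2]->L => LLLLUU (positions: [(0, 0), (-1, 0), (-2, 0), (-3, 0), (-4, 0), (-4, 1), (-4, 2)])
Fold: move[0]->D => DLLLUU (positions: [(0, 0), (0, -1), (-1, -1), (-2, -1), (-3, -1), (-3, 0), (-3, 1)])
Fold: move[0]->U => ULLLUU (positions: [(0, 0), (0, 1), (-1, 1), (-2, 1), (-3, 1), (-3, 2), (-3, 3)])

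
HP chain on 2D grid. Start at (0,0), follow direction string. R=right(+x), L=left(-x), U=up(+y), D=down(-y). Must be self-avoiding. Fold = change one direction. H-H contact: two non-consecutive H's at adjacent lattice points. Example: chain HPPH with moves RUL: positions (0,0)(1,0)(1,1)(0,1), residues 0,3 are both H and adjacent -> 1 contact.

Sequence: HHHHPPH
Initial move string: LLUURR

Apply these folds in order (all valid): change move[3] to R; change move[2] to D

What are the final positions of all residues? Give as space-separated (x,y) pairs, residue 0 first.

Answer: (0,0) (-1,0) (-2,0) (-2,-1) (-1,-1) (0,-1) (1,-1)

Derivation:
Initial moves: LLUURR
Fold: move[3]->R => LLURRR (positions: [(0, 0), (-1, 0), (-2, 0), (-2, 1), (-1, 1), (0, 1), (1, 1)])
Fold: move[2]->D => LLDRRR (positions: [(0, 0), (-1, 0), (-2, 0), (-2, -1), (-1, -1), (0, -1), (1, -1)])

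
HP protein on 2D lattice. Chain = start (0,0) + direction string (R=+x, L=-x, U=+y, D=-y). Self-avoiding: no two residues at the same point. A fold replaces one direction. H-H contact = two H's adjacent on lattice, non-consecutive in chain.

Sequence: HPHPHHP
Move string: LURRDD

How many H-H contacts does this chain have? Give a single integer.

Answer: 1

Derivation:
Positions: [(0, 0), (-1, 0), (-1, 1), (0, 1), (1, 1), (1, 0), (1, -1)]
H-H contact: residue 0 @(0,0) - residue 5 @(1, 0)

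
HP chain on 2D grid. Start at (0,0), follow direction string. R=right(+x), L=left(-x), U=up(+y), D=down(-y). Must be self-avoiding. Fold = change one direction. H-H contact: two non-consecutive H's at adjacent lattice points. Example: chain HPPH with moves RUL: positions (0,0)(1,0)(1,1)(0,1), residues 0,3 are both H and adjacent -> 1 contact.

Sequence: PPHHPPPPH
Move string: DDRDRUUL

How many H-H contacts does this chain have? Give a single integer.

Positions: [(0, 0), (0, -1), (0, -2), (1, -2), (1, -3), (2, -3), (2, -2), (2, -1), (1, -1)]
H-H contact: residue 3 @(1,-2) - residue 8 @(1, -1)

Answer: 1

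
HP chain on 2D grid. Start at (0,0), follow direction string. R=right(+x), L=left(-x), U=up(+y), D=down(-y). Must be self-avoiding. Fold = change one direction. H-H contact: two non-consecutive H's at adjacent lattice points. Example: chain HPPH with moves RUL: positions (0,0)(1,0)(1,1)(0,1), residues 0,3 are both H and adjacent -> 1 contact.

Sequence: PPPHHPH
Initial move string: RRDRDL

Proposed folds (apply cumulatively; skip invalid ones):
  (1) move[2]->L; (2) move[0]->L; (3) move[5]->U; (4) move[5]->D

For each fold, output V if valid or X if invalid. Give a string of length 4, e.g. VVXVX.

Initial: RRDRDL -> [(0, 0), (1, 0), (2, 0), (2, -1), (3, -1), (3, -2), (2, -2)]
Fold 1: move[2]->L => RRLRDL INVALID (collision), skipped
Fold 2: move[0]->L => LRDRDL INVALID (collision), skipped
Fold 3: move[5]->U => RRDRDU INVALID (collision), skipped
Fold 4: move[5]->D => RRDRDD VALID

Answer: XXXV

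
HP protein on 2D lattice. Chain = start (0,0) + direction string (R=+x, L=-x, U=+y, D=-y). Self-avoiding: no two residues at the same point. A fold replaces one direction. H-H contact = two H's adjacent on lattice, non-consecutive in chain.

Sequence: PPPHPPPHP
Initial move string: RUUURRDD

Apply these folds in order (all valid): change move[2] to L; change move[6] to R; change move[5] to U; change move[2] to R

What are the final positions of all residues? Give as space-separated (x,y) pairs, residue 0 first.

Answer: (0,0) (1,0) (1,1) (2,1) (2,2) (3,2) (3,3) (4,3) (4,2)

Derivation:
Initial moves: RUUURRDD
Fold: move[2]->L => RULURRDD (positions: [(0, 0), (1, 0), (1, 1), (0, 1), (0, 2), (1, 2), (2, 2), (2, 1), (2, 0)])
Fold: move[6]->R => RULURRRD (positions: [(0, 0), (1, 0), (1, 1), (0, 1), (0, 2), (1, 2), (2, 2), (3, 2), (3, 1)])
Fold: move[5]->U => RULURURD (positions: [(0, 0), (1, 0), (1, 1), (0, 1), (0, 2), (1, 2), (1, 3), (2, 3), (2, 2)])
Fold: move[2]->R => RURURURD (positions: [(0, 0), (1, 0), (1, 1), (2, 1), (2, 2), (3, 2), (3, 3), (4, 3), (4, 2)])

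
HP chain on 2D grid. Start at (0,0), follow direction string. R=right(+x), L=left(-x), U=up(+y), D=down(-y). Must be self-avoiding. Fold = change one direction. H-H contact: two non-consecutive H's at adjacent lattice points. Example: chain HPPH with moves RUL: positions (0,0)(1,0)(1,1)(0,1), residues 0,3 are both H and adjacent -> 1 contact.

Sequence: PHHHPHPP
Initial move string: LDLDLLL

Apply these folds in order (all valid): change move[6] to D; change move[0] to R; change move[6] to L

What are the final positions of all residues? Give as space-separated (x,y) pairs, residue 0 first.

Initial moves: LDLDLLL
Fold: move[6]->D => LDLDLLD (positions: [(0, 0), (-1, 0), (-1, -1), (-2, -1), (-2, -2), (-3, -2), (-4, -2), (-4, -3)])
Fold: move[0]->R => RDLDLLD (positions: [(0, 0), (1, 0), (1, -1), (0, -1), (0, -2), (-1, -2), (-2, -2), (-2, -3)])
Fold: move[6]->L => RDLDLLL (positions: [(0, 0), (1, 0), (1, -1), (0, -1), (0, -2), (-1, -2), (-2, -2), (-3, -2)])

Answer: (0,0) (1,0) (1,-1) (0,-1) (0,-2) (-1,-2) (-2,-2) (-3,-2)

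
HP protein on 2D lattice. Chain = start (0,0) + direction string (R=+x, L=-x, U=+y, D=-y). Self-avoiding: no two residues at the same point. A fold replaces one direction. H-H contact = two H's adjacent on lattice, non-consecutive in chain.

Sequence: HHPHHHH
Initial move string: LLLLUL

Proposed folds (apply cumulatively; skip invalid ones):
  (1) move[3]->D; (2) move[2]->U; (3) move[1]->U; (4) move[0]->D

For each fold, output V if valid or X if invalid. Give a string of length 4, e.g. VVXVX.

Initial: LLLLUL -> [(0, 0), (-1, 0), (-2, 0), (-3, 0), (-4, 0), (-4, 1), (-5, 1)]
Fold 1: move[3]->D => LLLDUL INVALID (collision), skipped
Fold 2: move[2]->U => LLULUL VALID
Fold 3: move[1]->U => LUULUL VALID
Fold 4: move[0]->D => DUULUL INVALID (collision), skipped

Answer: XVVX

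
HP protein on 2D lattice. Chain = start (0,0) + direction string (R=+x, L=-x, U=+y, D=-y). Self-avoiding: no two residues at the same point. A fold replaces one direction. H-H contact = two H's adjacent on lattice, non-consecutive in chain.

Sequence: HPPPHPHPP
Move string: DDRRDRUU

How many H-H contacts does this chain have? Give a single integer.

Positions: [(0, 0), (0, -1), (0, -2), (1, -2), (2, -2), (2, -3), (3, -3), (3, -2), (3, -1)]
No H-H contacts found.

Answer: 0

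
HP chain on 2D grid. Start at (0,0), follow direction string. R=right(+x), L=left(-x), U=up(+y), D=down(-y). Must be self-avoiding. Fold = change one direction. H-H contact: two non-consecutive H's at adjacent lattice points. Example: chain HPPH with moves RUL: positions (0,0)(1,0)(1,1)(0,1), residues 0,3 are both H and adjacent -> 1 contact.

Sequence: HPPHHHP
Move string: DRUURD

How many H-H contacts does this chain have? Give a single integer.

Answer: 1

Derivation:
Positions: [(0, 0), (0, -1), (1, -1), (1, 0), (1, 1), (2, 1), (2, 0)]
H-H contact: residue 0 @(0,0) - residue 3 @(1, 0)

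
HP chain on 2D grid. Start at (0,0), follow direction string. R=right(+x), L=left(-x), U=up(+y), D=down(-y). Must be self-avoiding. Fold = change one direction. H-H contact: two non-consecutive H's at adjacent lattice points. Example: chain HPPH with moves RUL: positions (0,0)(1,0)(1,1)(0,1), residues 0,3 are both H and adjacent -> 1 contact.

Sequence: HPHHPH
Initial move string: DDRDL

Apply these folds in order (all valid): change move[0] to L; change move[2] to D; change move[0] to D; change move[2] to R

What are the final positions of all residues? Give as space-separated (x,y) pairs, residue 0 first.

Initial moves: DDRDL
Fold: move[0]->L => LDRDL (positions: [(0, 0), (-1, 0), (-1, -1), (0, -1), (0, -2), (-1, -2)])
Fold: move[2]->D => LDDDL (positions: [(0, 0), (-1, 0), (-1, -1), (-1, -2), (-1, -3), (-2, -3)])
Fold: move[0]->D => DDDDL (positions: [(0, 0), (0, -1), (0, -2), (0, -3), (0, -4), (-1, -4)])
Fold: move[2]->R => DDRDL (positions: [(0, 0), (0, -1), (0, -2), (1, -2), (1, -3), (0, -3)])

Answer: (0,0) (0,-1) (0,-2) (1,-2) (1,-3) (0,-3)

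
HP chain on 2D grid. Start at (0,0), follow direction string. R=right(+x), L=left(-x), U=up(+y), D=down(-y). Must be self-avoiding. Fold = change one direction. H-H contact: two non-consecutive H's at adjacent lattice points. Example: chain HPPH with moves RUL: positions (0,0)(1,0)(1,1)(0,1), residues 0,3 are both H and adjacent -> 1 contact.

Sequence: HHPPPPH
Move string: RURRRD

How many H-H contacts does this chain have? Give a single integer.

Answer: 0

Derivation:
Positions: [(0, 0), (1, 0), (1, 1), (2, 1), (3, 1), (4, 1), (4, 0)]
No H-H contacts found.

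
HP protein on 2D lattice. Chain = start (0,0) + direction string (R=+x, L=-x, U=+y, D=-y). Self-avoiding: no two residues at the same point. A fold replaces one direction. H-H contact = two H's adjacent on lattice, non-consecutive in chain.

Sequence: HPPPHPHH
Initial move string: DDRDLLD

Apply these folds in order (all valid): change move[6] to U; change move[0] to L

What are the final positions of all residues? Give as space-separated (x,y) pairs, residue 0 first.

Initial moves: DDRDLLD
Fold: move[6]->U => DDRDLLU (positions: [(0, 0), (0, -1), (0, -2), (1, -2), (1, -3), (0, -3), (-1, -3), (-1, -2)])
Fold: move[0]->L => LDRDLLU (positions: [(0, 0), (-1, 0), (-1, -1), (0, -1), (0, -2), (-1, -2), (-2, -2), (-2, -1)])

Answer: (0,0) (-1,0) (-1,-1) (0,-1) (0,-2) (-1,-2) (-2,-2) (-2,-1)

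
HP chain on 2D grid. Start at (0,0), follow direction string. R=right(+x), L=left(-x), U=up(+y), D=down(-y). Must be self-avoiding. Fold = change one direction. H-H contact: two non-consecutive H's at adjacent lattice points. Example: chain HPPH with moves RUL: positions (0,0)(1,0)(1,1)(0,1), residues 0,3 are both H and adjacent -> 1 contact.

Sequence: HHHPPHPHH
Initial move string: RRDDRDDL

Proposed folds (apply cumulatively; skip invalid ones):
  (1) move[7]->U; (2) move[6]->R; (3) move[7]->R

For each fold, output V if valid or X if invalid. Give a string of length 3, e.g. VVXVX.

Answer: XXV

Derivation:
Initial: RRDDRDDL -> [(0, 0), (1, 0), (2, 0), (2, -1), (2, -2), (3, -2), (3, -3), (3, -4), (2, -4)]
Fold 1: move[7]->U => RRDDRDDU INVALID (collision), skipped
Fold 2: move[6]->R => RRDDRDRL INVALID (collision), skipped
Fold 3: move[7]->R => RRDDRDDR VALID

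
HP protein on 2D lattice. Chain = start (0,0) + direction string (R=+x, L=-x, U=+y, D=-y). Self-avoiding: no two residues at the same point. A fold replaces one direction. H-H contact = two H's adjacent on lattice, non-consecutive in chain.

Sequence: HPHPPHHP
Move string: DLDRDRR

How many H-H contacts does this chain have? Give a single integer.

Positions: [(0, 0), (0, -1), (-1, -1), (-1, -2), (0, -2), (0, -3), (1, -3), (2, -3)]
No H-H contacts found.

Answer: 0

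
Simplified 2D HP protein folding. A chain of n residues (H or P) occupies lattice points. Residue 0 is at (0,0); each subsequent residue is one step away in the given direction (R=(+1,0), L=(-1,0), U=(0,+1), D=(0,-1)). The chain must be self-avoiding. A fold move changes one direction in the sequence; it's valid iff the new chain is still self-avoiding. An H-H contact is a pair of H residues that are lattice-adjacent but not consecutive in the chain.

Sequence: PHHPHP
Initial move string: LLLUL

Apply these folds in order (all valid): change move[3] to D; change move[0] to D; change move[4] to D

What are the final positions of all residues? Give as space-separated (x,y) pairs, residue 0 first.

Answer: (0,0) (0,-1) (-1,-1) (-2,-1) (-2,-2) (-2,-3)

Derivation:
Initial moves: LLLUL
Fold: move[3]->D => LLLDL (positions: [(0, 0), (-1, 0), (-2, 0), (-3, 0), (-3, -1), (-4, -1)])
Fold: move[0]->D => DLLDL (positions: [(0, 0), (0, -1), (-1, -1), (-2, -1), (-2, -2), (-3, -2)])
Fold: move[4]->D => DLLDD (positions: [(0, 0), (0, -1), (-1, -1), (-2, -1), (-2, -2), (-2, -3)])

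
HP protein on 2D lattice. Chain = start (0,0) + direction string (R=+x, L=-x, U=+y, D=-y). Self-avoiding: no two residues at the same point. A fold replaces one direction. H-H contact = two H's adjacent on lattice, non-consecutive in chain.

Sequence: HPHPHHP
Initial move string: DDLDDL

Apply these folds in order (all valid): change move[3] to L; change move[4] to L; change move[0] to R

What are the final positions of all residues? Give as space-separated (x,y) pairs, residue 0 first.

Answer: (0,0) (1,0) (1,-1) (0,-1) (-1,-1) (-2,-1) (-3,-1)

Derivation:
Initial moves: DDLDDL
Fold: move[3]->L => DDLLDL (positions: [(0, 0), (0, -1), (0, -2), (-1, -2), (-2, -2), (-2, -3), (-3, -3)])
Fold: move[4]->L => DDLLLL (positions: [(0, 0), (0, -1), (0, -2), (-1, -2), (-2, -2), (-3, -2), (-4, -2)])
Fold: move[0]->R => RDLLLL (positions: [(0, 0), (1, 0), (1, -1), (0, -1), (-1, -1), (-2, -1), (-3, -1)])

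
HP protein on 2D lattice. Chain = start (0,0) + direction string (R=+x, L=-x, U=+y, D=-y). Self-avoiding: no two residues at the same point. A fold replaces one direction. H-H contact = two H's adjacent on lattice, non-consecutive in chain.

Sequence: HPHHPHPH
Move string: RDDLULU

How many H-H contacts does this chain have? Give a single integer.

Answer: 3

Derivation:
Positions: [(0, 0), (1, 0), (1, -1), (1, -2), (0, -2), (0, -1), (-1, -1), (-1, 0)]
H-H contact: residue 0 @(0,0) - residue 7 @(-1, 0)
H-H contact: residue 0 @(0,0) - residue 5 @(0, -1)
H-H contact: residue 2 @(1,-1) - residue 5 @(0, -1)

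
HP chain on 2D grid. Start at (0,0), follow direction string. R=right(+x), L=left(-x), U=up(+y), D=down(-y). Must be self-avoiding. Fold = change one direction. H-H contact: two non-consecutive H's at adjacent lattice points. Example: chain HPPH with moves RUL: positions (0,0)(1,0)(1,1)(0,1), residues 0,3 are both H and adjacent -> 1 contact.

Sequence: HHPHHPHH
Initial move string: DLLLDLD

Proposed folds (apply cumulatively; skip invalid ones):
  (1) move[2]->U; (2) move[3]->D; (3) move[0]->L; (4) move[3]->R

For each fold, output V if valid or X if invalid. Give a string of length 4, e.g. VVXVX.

Answer: VXVX

Derivation:
Initial: DLLLDLD -> [(0, 0), (0, -1), (-1, -1), (-2, -1), (-3, -1), (-3, -2), (-4, -2), (-4, -3)]
Fold 1: move[2]->U => DLULDLD VALID
Fold 2: move[3]->D => DLUDDLD INVALID (collision), skipped
Fold 3: move[0]->L => LLULDLD VALID
Fold 4: move[3]->R => LLURDLD INVALID (collision), skipped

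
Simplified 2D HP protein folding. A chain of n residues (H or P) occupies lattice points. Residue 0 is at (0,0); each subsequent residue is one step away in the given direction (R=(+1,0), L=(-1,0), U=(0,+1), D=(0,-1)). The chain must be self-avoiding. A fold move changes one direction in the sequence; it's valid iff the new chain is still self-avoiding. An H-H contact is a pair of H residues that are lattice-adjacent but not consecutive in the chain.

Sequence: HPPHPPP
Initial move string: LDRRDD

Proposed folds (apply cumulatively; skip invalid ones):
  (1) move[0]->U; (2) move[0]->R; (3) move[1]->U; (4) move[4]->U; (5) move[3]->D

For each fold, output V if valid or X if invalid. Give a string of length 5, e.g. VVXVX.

Answer: XVVXV

Derivation:
Initial: LDRRDD -> [(0, 0), (-1, 0), (-1, -1), (0, -1), (1, -1), (1, -2), (1, -3)]
Fold 1: move[0]->U => UDRRDD INVALID (collision), skipped
Fold 2: move[0]->R => RDRRDD VALID
Fold 3: move[1]->U => RURRDD VALID
Fold 4: move[4]->U => RURRUD INVALID (collision), skipped
Fold 5: move[3]->D => RURDDD VALID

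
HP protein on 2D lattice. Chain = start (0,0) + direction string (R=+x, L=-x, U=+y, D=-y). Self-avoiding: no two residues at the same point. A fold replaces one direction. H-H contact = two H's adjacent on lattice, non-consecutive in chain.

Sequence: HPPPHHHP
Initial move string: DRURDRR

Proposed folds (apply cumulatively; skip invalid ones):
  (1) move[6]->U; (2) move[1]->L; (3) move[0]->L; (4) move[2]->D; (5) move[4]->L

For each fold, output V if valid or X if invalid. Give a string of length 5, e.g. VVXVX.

Initial: DRURDRR -> [(0, 0), (0, -1), (1, -1), (1, 0), (2, 0), (2, -1), (3, -1), (4, -1)]
Fold 1: move[6]->U => DRURDRU VALID
Fold 2: move[1]->L => DLURDRU INVALID (collision), skipped
Fold 3: move[0]->L => LRURDRU INVALID (collision), skipped
Fold 4: move[2]->D => DRDRDRU VALID
Fold 5: move[4]->L => DRDRLRU INVALID (collision), skipped

Answer: VXXVX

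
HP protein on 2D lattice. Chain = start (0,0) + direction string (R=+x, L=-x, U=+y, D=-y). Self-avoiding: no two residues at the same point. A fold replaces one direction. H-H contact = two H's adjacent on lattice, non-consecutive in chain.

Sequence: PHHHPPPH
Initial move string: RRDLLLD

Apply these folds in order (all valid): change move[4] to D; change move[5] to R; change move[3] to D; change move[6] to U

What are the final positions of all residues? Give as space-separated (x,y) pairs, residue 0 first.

Initial moves: RRDLLLD
Fold: move[4]->D => RRDLDLD (positions: [(0, 0), (1, 0), (2, 0), (2, -1), (1, -1), (1, -2), (0, -2), (0, -3)])
Fold: move[5]->R => RRDLDRD (positions: [(0, 0), (1, 0), (2, 0), (2, -1), (1, -1), (1, -2), (2, -2), (2, -3)])
Fold: move[3]->D => RRDDDRD (positions: [(0, 0), (1, 0), (2, 0), (2, -1), (2, -2), (2, -3), (3, -3), (3, -4)])
Fold: move[6]->U => RRDDDRU (positions: [(0, 0), (1, 0), (2, 0), (2, -1), (2, -2), (2, -3), (3, -3), (3, -2)])

Answer: (0,0) (1,0) (2,0) (2,-1) (2,-2) (2,-3) (3,-3) (3,-2)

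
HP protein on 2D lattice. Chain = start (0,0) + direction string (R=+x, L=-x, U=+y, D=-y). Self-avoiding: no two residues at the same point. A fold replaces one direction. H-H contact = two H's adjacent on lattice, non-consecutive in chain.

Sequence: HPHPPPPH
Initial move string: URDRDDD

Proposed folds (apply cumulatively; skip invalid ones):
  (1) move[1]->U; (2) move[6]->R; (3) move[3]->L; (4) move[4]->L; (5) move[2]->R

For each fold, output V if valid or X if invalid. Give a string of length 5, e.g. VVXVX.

Answer: XVXXV

Derivation:
Initial: URDRDDD -> [(0, 0), (0, 1), (1, 1), (1, 0), (2, 0), (2, -1), (2, -2), (2, -3)]
Fold 1: move[1]->U => UUDRDDD INVALID (collision), skipped
Fold 2: move[6]->R => URDRDDR VALID
Fold 3: move[3]->L => URDLDDR INVALID (collision), skipped
Fold 4: move[4]->L => URDRLDR INVALID (collision), skipped
Fold 5: move[2]->R => URRRDDR VALID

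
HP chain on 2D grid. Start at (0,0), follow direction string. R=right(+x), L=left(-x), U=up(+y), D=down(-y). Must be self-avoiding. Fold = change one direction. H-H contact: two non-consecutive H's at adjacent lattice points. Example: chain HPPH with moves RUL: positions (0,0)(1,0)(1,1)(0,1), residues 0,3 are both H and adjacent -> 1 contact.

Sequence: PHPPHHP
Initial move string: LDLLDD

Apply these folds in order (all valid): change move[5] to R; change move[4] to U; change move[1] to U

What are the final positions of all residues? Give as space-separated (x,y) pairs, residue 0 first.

Initial moves: LDLLDD
Fold: move[5]->R => LDLLDR (positions: [(0, 0), (-1, 0), (-1, -1), (-2, -1), (-3, -1), (-3, -2), (-2, -2)])
Fold: move[4]->U => LDLLUR (positions: [(0, 0), (-1, 0), (-1, -1), (-2, -1), (-3, -1), (-3, 0), (-2, 0)])
Fold: move[1]->U => LULLUR (positions: [(0, 0), (-1, 0), (-1, 1), (-2, 1), (-3, 1), (-3, 2), (-2, 2)])

Answer: (0,0) (-1,0) (-1,1) (-2,1) (-3,1) (-3,2) (-2,2)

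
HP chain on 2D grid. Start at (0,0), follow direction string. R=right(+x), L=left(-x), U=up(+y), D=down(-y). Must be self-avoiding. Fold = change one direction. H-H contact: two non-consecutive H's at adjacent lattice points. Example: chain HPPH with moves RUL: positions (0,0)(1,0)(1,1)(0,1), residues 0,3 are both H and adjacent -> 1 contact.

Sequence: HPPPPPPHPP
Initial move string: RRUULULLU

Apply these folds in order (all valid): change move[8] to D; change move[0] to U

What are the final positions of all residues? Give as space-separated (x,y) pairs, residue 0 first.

Initial moves: RRUULULLU
Fold: move[8]->D => RRUULULLD (positions: [(0, 0), (1, 0), (2, 0), (2, 1), (2, 2), (1, 2), (1, 3), (0, 3), (-1, 3), (-1, 2)])
Fold: move[0]->U => URUULULLD (positions: [(0, 0), (0, 1), (1, 1), (1, 2), (1, 3), (0, 3), (0, 4), (-1, 4), (-2, 4), (-2, 3)])

Answer: (0,0) (0,1) (1,1) (1,2) (1,3) (0,3) (0,4) (-1,4) (-2,4) (-2,3)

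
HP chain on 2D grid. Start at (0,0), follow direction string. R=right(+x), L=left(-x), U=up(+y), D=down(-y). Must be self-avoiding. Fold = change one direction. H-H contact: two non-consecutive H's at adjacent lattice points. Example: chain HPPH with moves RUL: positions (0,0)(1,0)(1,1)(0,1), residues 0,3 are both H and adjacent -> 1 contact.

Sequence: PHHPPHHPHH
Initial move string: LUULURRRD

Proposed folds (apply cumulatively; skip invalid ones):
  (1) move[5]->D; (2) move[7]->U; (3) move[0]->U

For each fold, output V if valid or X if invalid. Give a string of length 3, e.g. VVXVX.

Initial: LUULURRRD -> [(0, 0), (-1, 0), (-1, 1), (-1, 2), (-2, 2), (-2, 3), (-1, 3), (0, 3), (1, 3), (1, 2)]
Fold 1: move[5]->D => LUULUDRRD INVALID (collision), skipped
Fold 2: move[7]->U => LUULURRUD INVALID (collision), skipped
Fold 3: move[0]->U => UUULURRRD VALID

Answer: XXV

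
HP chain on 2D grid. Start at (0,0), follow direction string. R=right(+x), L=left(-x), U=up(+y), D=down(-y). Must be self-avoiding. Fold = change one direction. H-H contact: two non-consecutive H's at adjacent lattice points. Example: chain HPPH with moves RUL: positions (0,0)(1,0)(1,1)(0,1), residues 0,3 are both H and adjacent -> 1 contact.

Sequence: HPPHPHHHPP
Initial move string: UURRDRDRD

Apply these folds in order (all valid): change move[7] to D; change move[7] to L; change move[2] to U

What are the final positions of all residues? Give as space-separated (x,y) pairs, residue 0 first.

Initial moves: UURRDRDRD
Fold: move[7]->D => UURRDRDDD (positions: [(0, 0), (0, 1), (0, 2), (1, 2), (2, 2), (2, 1), (3, 1), (3, 0), (3, -1), (3, -2)])
Fold: move[7]->L => UURRDRDLD (positions: [(0, 0), (0, 1), (0, 2), (1, 2), (2, 2), (2, 1), (3, 1), (3, 0), (2, 0), (2, -1)])
Fold: move[2]->U => UUURDRDLD (positions: [(0, 0), (0, 1), (0, 2), (0, 3), (1, 3), (1, 2), (2, 2), (2, 1), (1, 1), (1, 0)])

Answer: (0,0) (0,1) (0,2) (0,3) (1,3) (1,2) (2,2) (2,1) (1,1) (1,0)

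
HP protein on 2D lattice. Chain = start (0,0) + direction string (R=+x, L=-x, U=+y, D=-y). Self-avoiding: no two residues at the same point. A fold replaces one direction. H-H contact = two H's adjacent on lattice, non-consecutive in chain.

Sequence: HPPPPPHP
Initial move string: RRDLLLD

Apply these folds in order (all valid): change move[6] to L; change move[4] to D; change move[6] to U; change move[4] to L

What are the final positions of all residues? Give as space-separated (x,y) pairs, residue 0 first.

Initial moves: RRDLLLD
Fold: move[6]->L => RRDLLLL (positions: [(0, 0), (1, 0), (2, 0), (2, -1), (1, -1), (0, -1), (-1, -1), (-2, -1)])
Fold: move[4]->D => RRDLDLL (positions: [(0, 0), (1, 0), (2, 0), (2, -1), (1, -1), (1, -2), (0, -2), (-1, -2)])
Fold: move[6]->U => RRDLDLU (positions: [(0, 0), (1, 0), (2, 0), (2, -1), (1, -1), (1, -2), (0, -2), (0, -1)])
Fold: move[4]->L => RRDLLLU (positions: [(0, 0), (1, 0), (2, 0), (2, -1), (1, -1), (0, -1), (-1, -1), (-1, 0)])

Answer: (0,0) (1,0) (2,0) (2,-1) (1,-1) (0,-1) (-1,-1) (-1,0)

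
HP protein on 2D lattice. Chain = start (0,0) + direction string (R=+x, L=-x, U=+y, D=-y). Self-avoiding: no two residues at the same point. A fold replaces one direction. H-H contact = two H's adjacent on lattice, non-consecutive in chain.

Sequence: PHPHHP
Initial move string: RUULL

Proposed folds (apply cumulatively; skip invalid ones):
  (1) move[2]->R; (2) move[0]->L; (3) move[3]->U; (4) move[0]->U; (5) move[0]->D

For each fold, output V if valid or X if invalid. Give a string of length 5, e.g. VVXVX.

Initial: RUULL -> [(0, 0), (1, 0), (1, 1), (1, 2), (0, 2), (-1, 2)]
Fold 1: move[2]->R => RURLL INVALID (collision), skipped
Fold 2: move[0]->L => LUULL VALID
Fold 3: move[3]->U => LUUUL VALID
Fold 4: move[0]->U => UUUUL VALID
Fold 5: move[0]->D => DUUUL INVALID (collision), skipped

Answer: XVVVX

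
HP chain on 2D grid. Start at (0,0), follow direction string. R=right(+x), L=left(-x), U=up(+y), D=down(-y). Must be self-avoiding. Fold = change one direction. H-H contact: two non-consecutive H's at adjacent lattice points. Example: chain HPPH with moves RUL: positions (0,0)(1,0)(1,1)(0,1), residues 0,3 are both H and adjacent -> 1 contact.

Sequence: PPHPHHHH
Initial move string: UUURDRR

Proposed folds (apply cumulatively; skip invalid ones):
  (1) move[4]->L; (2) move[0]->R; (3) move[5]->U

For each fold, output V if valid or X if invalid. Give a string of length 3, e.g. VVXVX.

Initial: UUURDRR -> [(0, 0), (0, 1), (0, 2), (0, 3), (1, 3), (1, 2), (2, 2), (3, 2)]
Fold 1: move[4]->L => UUURLRR INVALID (collision), skipped
Fold 2: move[0]->R => RUURDRR VALID
Fold 3: move[5]->U => RUURDUR INVALID (collision), skipped

Answer: XVX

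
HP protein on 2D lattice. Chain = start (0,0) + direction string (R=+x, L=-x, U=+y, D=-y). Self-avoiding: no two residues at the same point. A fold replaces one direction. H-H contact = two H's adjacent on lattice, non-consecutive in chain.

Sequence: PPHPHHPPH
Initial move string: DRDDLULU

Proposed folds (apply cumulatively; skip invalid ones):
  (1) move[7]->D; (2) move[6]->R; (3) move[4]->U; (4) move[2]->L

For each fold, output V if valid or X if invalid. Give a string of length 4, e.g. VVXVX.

Answer: VXXX

Derivation:
Initial: DRDDLULU -> [(0, 0), (0, -1), (1, -1), (1, -2), (1, -3), (0, -3), (0, -2), (-1, -2), (-1, -1)]
Fold 1: move[7]->D => DRDDLULD VALID
Fold 2: move[6]->R => DRDDLURD INVALID (collision), skipped
Fold 3: move[4]->U => DRDDUULD INVALID (collision), skipped
Fold 4: move[2]->L => DRLDLULD INVALID (collision), skipped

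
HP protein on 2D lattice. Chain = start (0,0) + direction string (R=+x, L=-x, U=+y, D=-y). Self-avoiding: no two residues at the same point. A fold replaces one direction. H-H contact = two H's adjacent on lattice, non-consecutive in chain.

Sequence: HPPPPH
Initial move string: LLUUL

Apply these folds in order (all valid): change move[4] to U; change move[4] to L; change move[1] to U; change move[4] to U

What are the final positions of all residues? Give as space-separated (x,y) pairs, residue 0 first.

Initial moves: LLUUL
Fold: move[4]->U => LLUUU (positions: [(0, 0), (-1, 0), (-2, 0), (-2, 1), (-2, 2), (-2, 3)])
Fold: move[4]->L => LLUUL (positions: [(0, 0), (-1, 0), (-2, 0), (-2, 1), (-2, 2), (-3, 2)])
Fold: move[1]->U => LUUUL (positions: [(0, 0), (-1, 0), (-1, 1), (-1, 2), (-1, 3), (-2, 3)])
Fold: move[4]->U => LUUUU (positions: [(0, 0), (-1, 0), (-1, 1), (-1, 2), (-1, 3), (-1, 4)])

Answer: (0,0) (-1,0) (-1,1) (-1,2) (-1,3) (-1,4)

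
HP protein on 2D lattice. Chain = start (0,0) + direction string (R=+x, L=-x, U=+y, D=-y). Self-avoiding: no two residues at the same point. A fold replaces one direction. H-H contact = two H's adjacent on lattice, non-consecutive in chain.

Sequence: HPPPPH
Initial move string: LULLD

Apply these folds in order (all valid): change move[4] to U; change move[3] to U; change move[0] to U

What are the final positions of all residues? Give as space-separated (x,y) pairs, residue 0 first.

Initial moves: LULLD
Fold: move[4]->U => LULLU (positions: [(0, 0), (-1, 0), (-1, 1), (-2, 1), (-3, 1), (-3, 2)])
Fold: move[3]->U => LULUU (positions: [(0, 0), (-1, 0), (-1, 1), (-2, 1), (-2, 2), (-2, 3)])
Fold: move[0]->U => UULUU (positions: [(0, 0), (0, 1), (0, 2), (-1, 2), (-1, 3), (-1, 4)])

Answer: (0,0) (0,1) (0,2) (-1,2) (-1,3) (-1,4)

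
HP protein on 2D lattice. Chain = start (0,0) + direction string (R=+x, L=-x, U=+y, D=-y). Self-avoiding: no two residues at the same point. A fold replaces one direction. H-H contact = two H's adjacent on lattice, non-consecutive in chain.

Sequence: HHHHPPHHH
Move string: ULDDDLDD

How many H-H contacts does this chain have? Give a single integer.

Positions: [(0, 0), (0, 1), (-1, 1), (-1, 0), (-1, -1), (-1, -2), (-2, -2), (-2, -3), (-2, -4)]
H-H contact: residue 0 @(0,0) - residue 3 @(-1, 0)

Answer: 1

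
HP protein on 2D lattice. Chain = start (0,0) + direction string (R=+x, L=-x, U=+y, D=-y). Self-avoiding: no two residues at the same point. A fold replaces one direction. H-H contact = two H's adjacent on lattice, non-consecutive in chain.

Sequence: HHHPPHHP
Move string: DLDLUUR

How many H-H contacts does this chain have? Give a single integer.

Positions: [(0, 0), (0, -1), (-1, -1), (-1, -2), (-2, -2), (-2, -1), (-2, 0), (-1, 0)]
H-H contact: residue 2 @(-1,-1) - residue 5 @(-2, -1)

Answer: 1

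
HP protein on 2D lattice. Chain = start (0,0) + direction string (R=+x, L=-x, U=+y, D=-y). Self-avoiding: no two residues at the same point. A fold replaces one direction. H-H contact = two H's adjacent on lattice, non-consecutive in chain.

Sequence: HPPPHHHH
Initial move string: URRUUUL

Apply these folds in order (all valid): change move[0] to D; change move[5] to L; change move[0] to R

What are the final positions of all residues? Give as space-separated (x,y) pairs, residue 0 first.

Initial moves: URRUUUL
Fold: move[0]->D => DRRUUUL (positions: [(0, 0), (0, -1), (1, -1), (2, -1), (2, 0), (2, 1), (2, 2), (1, 2)])
Fold: move[5]->L => DRRUULL (positions: [(0, 0), (0, -1), (1, -1), (2, -1), (2, 0), (2, 1), (1, 1), (0, 1)])
Fold: move[0]->R => RRRUULL (positions: [(0, 0), (1, 0), (2, 0), (3, 0), (3, 1), (3, 2), (2, 2), (1, 2)])

Answer: (0,0) (1,0) (2,0) (3,0) (3,1) (3,2) (2,2) (1,2)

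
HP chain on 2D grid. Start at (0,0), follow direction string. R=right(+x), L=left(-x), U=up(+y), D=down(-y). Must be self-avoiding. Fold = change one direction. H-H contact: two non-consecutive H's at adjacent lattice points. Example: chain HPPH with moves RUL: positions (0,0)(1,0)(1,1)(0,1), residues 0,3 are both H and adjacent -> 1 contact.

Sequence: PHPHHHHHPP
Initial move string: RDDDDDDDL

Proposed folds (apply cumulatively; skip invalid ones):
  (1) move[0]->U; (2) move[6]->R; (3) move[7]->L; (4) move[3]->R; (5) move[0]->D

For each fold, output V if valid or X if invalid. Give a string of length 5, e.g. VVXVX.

Initial: RDDDDDDDL -> [(0, 0), (1, 0), (1, -1), (1, -2), (1, -3), (1, -4), (1, -5), (1, -6), (1, -7), (0, -7)]
Fold 1: move[0]->U => UDDDDDDDL INVALID (collision), skipped
Fold 2: move[6]->R => RDDDDDRDL VALID
Fold 3: move[7]->L => RDDDDDRLL INVALID (collision), skipped
Fold 4: move[3]->R => RDDRDDRDL VALID
Fold 5: move[0]->D => DDDRDDRDL VALID

Answer: XVXVV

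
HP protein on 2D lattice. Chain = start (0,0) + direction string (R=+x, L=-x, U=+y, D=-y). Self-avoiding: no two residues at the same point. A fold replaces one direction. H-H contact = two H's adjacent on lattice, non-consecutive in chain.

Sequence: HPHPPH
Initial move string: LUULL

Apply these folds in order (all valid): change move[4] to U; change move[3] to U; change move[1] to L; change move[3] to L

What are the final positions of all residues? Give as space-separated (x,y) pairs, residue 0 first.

Initial moves: LUULL
Fold: move[4]->U => LUULU (positions: [(0, 0), (-1, 0), (-1, 1), (-1, 2), (-2, 2), (-2, 3)])
Fold: move[3]->U => LUUUU (positions: [(0, 0), (-1, 0), (-1, 1), (-1, 2), (-1, 3), (-1, 4)])
Fold: move[1]->L => LLUUU (positions: [(0, 0), (-1, 0), (-2, 0), (-2, 1), (-2, 2), (-2, 3)])
Fold: move[3]->L => LLULU (positions: [(0, 0), (-1, 0), (-2, 0), (-2, 1), (-3, 1), (-3, 2)])

Answer: (0,0) (-1,0) (-2,0) (-2,1) (-3,1) (-3,2)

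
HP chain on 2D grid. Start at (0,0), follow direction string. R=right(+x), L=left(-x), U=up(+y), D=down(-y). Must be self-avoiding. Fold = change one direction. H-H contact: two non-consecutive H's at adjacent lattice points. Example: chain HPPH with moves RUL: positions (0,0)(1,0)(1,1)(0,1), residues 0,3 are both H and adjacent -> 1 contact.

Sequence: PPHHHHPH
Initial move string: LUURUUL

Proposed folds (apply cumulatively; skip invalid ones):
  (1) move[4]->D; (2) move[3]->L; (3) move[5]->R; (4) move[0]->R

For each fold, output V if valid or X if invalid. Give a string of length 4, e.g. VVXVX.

Answer: XVXV

Derivation:
Initial: LUURUUL -> [(0, 0), (-1, 0), (-1, 1), (-1, 2), (0, 2), (0, 3), (0, 4), (-1, 4)]
Fold 1: move[4]->D => LUURDUL INVALID (collision), skipped
Fold 2: move[3]->L => LUULUUL VALID
Fold 3: move[5]->R => LUULURL INVALID (collision), skipped
Fold 4: move[0]->R => RUULUUL VALID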